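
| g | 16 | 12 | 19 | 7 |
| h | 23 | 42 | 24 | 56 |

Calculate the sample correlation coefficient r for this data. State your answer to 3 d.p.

n = 4, Σg = 54, Σh = 145, Σg² = 810, Σh² = 6005, Σgh = 1720
nΣgh − ΣgΣh = 6880 − 7830 = -950
nΣg² − (Σg)² = 3240 − 2916 = 324; nΣh² − (Σh)² = 24020 − 21025 = 2995
r = -950 / √(324 × 2995) = -950 / 985.0787 ≈ -0.964

-0.964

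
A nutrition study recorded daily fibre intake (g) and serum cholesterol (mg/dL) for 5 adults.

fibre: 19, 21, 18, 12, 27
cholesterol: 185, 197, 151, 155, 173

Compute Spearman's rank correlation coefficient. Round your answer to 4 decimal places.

Rank fibre: 3, 4, 2, 1, 5
Rank cholesterol: 4, 5, 1, 2, 3
d = rank(fibre) − rank(cholesterol): -1, -1, 1, -1, 2; Σd² = 8
ρ = 1 − 6Σd² / [n(n²−1)] = 1 − 6×8 / (5×24) = 1 − 48/120 ≈ 0.6000

0.6000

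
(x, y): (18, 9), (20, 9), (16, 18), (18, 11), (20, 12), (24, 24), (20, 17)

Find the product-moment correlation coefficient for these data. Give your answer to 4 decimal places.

n = 7, Σx = 136, Σy = 100, Σx² = 2680, Σy² = 1616, Σxy = 1984
nΣxy − ΣxΣy = 13888 − 13600 = 288
nΣx² − (Σx)² = 18760 − 18496 = 264; nΣy² − (Σy)² = 11312 − 10000 = 1312
r = 288 / √(264 × 1312) = 288 / 588.5304 ≈ 0.4894

0.4894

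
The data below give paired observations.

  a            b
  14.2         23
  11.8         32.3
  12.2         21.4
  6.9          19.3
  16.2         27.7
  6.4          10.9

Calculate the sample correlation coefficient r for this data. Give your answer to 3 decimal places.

0.707

n = 6, Σa = 67.7, Σb = 134.6, Σa² = 840.73, Σb² = 3288.84, Σab = 1620.49
nΣab − ΣaΣb = 9722.94 − 9112.42 = 610.52
nΣa² − (Σa)² = 5044.38 − 4583.29 = 461.09; nΣb² − (Σb)² = 19733.04 − 18117.16 = 1615.88
r = 610.52 / √(461.09 × 1615.88) = 610.52 / 863.1721 ≈ 0.707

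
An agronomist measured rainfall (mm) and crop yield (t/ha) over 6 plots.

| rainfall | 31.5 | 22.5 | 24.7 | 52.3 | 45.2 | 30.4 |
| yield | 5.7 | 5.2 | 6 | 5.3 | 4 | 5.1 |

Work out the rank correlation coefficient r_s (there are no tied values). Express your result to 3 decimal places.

Rank rainfall: 4, 1, 2, 6, 5, 3
Rank yield: 5, 3, 6, 4, 1, 2
d = rank(rainfall) − rank(yield): -1, -2, -4, 2, 4, 1; Σd² = 42
ρ = 1 − 6Σd² / [n(n²−1)] = 1 − 6×42 / (6×35) = 1 − 252/210 ≈ -0.200

-0.200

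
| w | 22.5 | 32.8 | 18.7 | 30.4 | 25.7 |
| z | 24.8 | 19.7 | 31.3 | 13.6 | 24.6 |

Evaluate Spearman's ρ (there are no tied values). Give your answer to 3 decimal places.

Rank w: 2, 5, 1, 4, 3
Rank z: 4, 2, 5, 1, 3
d = rank(w) − rank(z): -2, 3, -4, 3, 0; Σd² = 38
ρ = 1 − 6Σd² / [n(n²−1)] = 1 − 6×38 / (5×24) = 1 − 228/120 ≈ -0.900

-0.900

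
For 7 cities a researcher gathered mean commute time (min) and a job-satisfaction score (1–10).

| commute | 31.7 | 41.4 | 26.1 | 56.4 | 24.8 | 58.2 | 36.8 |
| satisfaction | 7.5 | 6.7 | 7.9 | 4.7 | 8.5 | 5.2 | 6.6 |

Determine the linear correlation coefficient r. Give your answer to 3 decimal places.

-0.977

n = 7, Σx = 275.4, Σy = 47.1, Σx² = 11937.54, Σy² = 328.49, Σxy = 1742.72
nΣxy − ΣxΣy = 12199.04 − 12971.34 = -772.3
nΣx² − (Σx)² = 83562.78 − 75845.16 = 7717.62; nΣy² − (Σy)² = 2299.43 − 2218.41 = 81.02
r = -772.3 / √(7717.62 × 81.02) = -772.3 / 790.7475 ≈ -0.977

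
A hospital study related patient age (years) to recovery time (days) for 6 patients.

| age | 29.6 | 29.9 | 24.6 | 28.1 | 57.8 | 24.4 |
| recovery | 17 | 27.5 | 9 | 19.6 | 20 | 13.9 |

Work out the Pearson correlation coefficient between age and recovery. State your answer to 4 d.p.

n = 6, Σx = 194.4, Σy = 107, Σx² = 7101.14, Σy² = 2103.62, Σxy = 3592.77
nΣxy − ΣxΣy = 21556.62 − 20800.8 = 755.82
nΣx² − (Σx)² = 42606.84 − 37791.36 = 4815.48; nΣy² − (Σy)² = 12621.72 − 11449 = 1172.72
r = 755.82 / √(4815.48 × 1172.72) = 755.82 / 2376.3858 ≈ 0.3181

0.3181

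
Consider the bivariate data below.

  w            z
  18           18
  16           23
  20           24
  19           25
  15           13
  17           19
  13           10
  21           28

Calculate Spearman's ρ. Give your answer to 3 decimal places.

0.881

Rank w: 5, 3, 7, 6, 2, 4, 1, 8
Rank z: 3, 5, 6, 7, 2, 4, 1, 8
d = rank(w) − rank(z): 2, -2, 1, -1, 0, 0, 0, 0; Σd² = 10
ρ = 1 − 6Σd² / [n(n²−1)] = 1 − 6×10 / (8×63) = 1 − 60/504 ≈ 0.881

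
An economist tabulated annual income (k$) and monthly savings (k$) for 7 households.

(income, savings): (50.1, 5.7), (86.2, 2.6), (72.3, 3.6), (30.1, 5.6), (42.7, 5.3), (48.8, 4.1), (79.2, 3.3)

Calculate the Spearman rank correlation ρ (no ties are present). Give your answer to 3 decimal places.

Rank income: 4, 7, 5, 1, 2, 3, 6
Rank savings: 7, 1, 3, 6, 5, 4, 2
d = rank(income) − rank(savings): -3, 6, 2, -5, -3, -1, 4; Σd² = 100
ρ = 1 − 6Σd² / [n(n²−1)] = 1 − 6×100 / (7×48) = 1 − 600/336 ≈ -0.786

-0.786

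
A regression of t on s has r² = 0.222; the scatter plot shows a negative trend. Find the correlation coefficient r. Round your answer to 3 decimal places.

-0.471

|r| = √0.222 = 0.471
The association is negative, so r = −0.471.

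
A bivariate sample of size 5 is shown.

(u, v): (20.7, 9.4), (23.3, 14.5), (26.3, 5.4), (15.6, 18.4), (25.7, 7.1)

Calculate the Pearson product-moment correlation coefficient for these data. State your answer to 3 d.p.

-0.843

n = 5, Σu = 111.6, Σv = 54.8, Σu² = 2566.92, Σv² = 716.74, Σuv = 1143.96
nΣuv − ΣuΣv = 5719.8 − 6115.68 = -395.88
nΣu² − (Σu)² = 12834.6 − 12454.56 = 380.04; nΣv² − (Σv)² = 3583.7 − 3003.04 = 580.66
r = -395.88 / √(380.04 × 580.66) = -395.88 / 469.7595 ≈ -0.843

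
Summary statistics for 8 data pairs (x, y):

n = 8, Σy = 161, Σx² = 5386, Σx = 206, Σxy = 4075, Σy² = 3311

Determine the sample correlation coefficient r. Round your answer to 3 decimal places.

-0.931

r = (nΣxy − ΣxΣy) / √[(nΣx² − (Σx)²)(nΣy² − (Σy)²)]
Numerator: 8×4075 − 206×161 = -566
Denominator: √[(43088 − 42436)(26488 − 25921)] = √[652 × 567] = 608.0164
r = -566 / 608.0164 ≈ -0.931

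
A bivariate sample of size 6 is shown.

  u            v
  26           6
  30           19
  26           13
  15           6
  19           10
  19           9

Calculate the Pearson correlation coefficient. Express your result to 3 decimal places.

0.696

n = 6, Σu = 135, Σv = 63, Σu² = 3199, Σv² = 783, Σuv = 1515
nΣuv − ΣuΣv = 9090 − 8505 = 585
nΣu² − (Σu)² = 19194 − 18225 = 969; nΣv² − (Σv)² = 4698 − 3969 = 729
r = 585 / √(969 × 729) = 585 / 840.4767 ≈ 0.696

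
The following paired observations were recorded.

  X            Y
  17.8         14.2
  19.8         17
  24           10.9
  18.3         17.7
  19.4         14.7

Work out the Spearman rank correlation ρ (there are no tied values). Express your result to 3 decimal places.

Rank X: 1, 4, 5, 2, 3
Rank Y: 2, 4, 1, 5, 3
d = rank(X) − rank(Y): -1, 0, 4, -3, 0; Σd² = 26
ρ = 1 − 6Σd² / [n(n²−1)] = 1 − 6×26 / (5×24) = 1 − 156/120 ≈ -0.300

-0.300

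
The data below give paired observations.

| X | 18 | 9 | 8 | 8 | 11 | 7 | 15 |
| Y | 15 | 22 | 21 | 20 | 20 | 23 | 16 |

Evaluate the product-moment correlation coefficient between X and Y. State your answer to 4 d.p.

-0.9475

n = 7, ΣX = 76, ΣY = 137, ΣX² = 928, ΣY² = 2735, ΣXY = 1417
nΣXY − ΣXΣY = 9919 − 10412 = -493
nΣX² − (ΣX)² = 6496 − 5776 = 720; nΣY² − (ΣY)² = 19145 − 18769 = 376
r = -493 / √(720 × 376) = -493 / 520.3076 ≈ -0.9475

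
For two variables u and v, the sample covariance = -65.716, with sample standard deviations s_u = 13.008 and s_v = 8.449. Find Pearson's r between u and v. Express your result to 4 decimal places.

-0.5979

r = Cov(u,v) / (s_u · s_v) = -65.716 / (13.008 × 8.449)
  = -65.716 / 109.9046 ≈ -0.5979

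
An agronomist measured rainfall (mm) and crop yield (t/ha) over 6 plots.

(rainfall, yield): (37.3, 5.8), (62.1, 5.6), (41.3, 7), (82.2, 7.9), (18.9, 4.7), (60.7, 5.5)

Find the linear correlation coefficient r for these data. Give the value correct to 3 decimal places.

n = 6, Σx = 302.5, Σy = 36.5, Σx² = 17751.93, Σy² = 228.75, Σxy = 1925.26
nΣxy − ΣxΣy = 11551.56 − 11041.25 = 510.31
nΣx² − (Σx)² = 106511.58 − 91506.25 = 15005.33; nΣy² − (Σy)² = 1372.5 − 1332.25 = 40.25
r = 510.31 / √(15005.33 × 40.25) = 510.31 / 777.1516 ≈ 0.657

0.657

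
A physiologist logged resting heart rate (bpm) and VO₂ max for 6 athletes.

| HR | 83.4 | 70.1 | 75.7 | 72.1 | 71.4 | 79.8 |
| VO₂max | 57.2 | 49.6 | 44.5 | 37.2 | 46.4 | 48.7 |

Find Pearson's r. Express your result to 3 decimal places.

n = 6, Σx = 452.5, Σy = 283.6, Σx² = 34264.47, Σy² = 13620.74, Σxy = 21497.43
nΣxy − ΣxΣy = 128984.58 − 128329 = 655.58
nΣx² − (Σx)² = 205586.82 − 204756.25 = 830.57; nΣy² − (Σy)² = 81724.44 − 80428.96 = 1295.48
r = 655.58 / √(830.57 × 1295.48) = 655.58 / 1037.2978 ≈ 0.632

0.632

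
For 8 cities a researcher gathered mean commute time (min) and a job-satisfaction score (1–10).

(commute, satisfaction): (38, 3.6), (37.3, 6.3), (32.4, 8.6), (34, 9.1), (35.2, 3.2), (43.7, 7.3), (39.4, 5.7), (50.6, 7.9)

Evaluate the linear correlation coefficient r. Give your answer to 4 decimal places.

0.0943

n = 8, Σx = 310.6, Σy = 51.7, Σx² = 12302.5, Σy² = 367.85, Σxy = 2015.8
nΣxy − ΣxΣy = 16126.4 − 16058.02 = 68.38
nΣx² − (Σx)² = 98420 − 96472.36 = 1947.64; nΣy² − (Σy)² = 2942.8 − 2672.89 = 269.91
r = 68.38 / √(1947.64 × 269.91) = 68.38 / 725.0431 ≈ 0.0943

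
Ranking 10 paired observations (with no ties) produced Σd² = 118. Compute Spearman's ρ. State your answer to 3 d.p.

0.285

ρ = 1 − 6Σd² / [n(n²−1)] = 1 − 6×118 / (10×99)
  = 1 − 708/990 = 1 − 0.7152 ≈ 0.285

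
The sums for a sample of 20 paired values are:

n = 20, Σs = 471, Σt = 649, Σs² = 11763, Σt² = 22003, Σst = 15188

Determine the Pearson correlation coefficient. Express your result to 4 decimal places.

-0.1206

r = (nΣst − ΣsΣt) / √[(nΣs² − (Σs)²)(nΣt² − (Σt)²)]
Numerator: 20×15188 − 471×649 = -1919
Denominator: √[(235260 − 221841)(440060 − 421201)] = √[13419 × 18859] = 15908.1401
r = -1919 / 15908.1401 ≈ -0.1206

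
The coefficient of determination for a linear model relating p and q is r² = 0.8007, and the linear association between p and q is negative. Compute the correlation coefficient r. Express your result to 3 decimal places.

|r| = √0.8007 = 0.895
The association is negative, so r = −0.895.

-0.895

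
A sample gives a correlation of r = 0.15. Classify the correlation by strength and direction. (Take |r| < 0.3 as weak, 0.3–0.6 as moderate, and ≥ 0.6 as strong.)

weak positive

r = 0.15 > 0 so the relationship is positive.
|r| = 0.15, which falls in the weak range.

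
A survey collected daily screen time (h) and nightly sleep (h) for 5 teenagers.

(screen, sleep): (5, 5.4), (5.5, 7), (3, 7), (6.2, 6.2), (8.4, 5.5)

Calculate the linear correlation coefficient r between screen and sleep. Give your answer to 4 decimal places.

n = 5, Σx = 28.1, Σy = 31.1, Σx² = 173.25, Σy² = 195.85, Σxy = 171.14
nΣxy − ΣxΣy = 855.7 − 873.91 = -18.21
nΣx² − (Σx)² = 866.25 − 789.61 = 76.64; nΣy² − (Σy)² = 979.25 − 967.21 = 12.04
r = -18.21 / √(76.64 × 12.04) = -18.21 / 30.3767 ≈ -0.5995

-0.5995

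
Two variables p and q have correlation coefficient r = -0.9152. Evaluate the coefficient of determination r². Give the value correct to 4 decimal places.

r² = (-0.9152)² = 0.8376

0.8376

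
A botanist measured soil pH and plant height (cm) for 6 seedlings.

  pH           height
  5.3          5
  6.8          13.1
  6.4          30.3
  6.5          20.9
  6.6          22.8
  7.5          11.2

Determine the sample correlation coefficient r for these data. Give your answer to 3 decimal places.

n = 6, Σx = 39.1, Σy = 103.3, Σx² = 257.35, Σy² = 2196.79, Σxy = 679.83
nΣxy − ΣxΣy = 4078.98 − 4039.03 = 39.95
nΣx² − (Σx)² = 1544.1 − 1528.81 = 15.29; nΣy² − (Σy)² = 13180.74 − 10670.89 = 2509.85
r = 39.95 / √(15.29 × 2509.85) = 39.95 / 195.8969 ≈ 0.204

0.204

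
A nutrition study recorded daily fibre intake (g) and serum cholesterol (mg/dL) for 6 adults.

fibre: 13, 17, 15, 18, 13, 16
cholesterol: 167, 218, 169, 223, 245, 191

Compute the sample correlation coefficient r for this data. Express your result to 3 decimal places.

n = 6, Σx = 92, Σy = 1213, Σx² = 1432, Σy² = 250209, Σxy = 18667
nΣxy − ΣxΣy = 112002 − 111596 = 406
nΣx² − (Σx)² = 8592 − 8464 = 128; nΣy² − (Σy)² = 1501254 − 1471369 = 29885
r = 406 / √(128 × 29885) = 406 / 1955.8323 ≈ 0.208

0.208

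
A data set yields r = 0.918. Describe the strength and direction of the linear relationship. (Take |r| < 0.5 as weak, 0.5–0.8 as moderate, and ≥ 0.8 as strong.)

r = 0.918 > 0 so the relationship is positive.
|r| = 0.918, which falls in the strong range.

strong positive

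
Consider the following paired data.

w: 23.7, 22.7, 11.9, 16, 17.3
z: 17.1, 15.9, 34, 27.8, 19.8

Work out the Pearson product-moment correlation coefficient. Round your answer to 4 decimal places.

-0.9333

n = 5, Σw = 91.6, Σz = 114.6, Σw² = 1773.88, Σz² = 2866.1, Σwz = 1958.14
nΣwz − ΣwΣz = 9790.7 − 10497.36 = -706.66
nΣw² − (Σw)² = 8869.4 − 8390.56 = 478.84; nΣz² − (Σz)² = 14330.5 − 13133.16 = 1197.34
r = -706.66 / √(478.84 × 1197.34) = -706.66 / 757.1884 ≈ -0.9333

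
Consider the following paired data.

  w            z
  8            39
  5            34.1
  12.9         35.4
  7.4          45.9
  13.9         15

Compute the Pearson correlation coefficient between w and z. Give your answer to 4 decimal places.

-0.6391

n = 5, Σw = 47.2, Σz = 169.4, Σw² = 503.38, Σz² = 6268.78, Σwz = 1487.32
nΣwz − ΣwΣz = 7436.6 − 7995.68 = -559.08
nΣw² − (Σw)² = 2516.9 − 2227.84 = 289.06; nΣz² − (Σz)² = 31343.9 − 28696.36 = 2647.54
r = -559.08 / √(289.06 × 2647.54) = -559.08 / 874.8131 ≈ -0.6391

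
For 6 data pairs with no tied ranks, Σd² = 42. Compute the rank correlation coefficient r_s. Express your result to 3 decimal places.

ρ = 1 − 6Σd² / [n(n²−1)] = 1 − 6×42 / (6×35)
  = 1 − 252/210 = 1 − 1.2000 ≈ -0.200

-0.200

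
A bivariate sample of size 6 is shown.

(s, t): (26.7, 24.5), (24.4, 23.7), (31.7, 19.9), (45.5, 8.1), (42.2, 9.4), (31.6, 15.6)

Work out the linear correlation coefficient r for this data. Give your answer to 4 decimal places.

-0.9670

n = 6, Σs = 202.1, Σt = 101.2, Σs² = 7162.79, Σt² = 1955.28, Σst = 3121.45
nΣst − ΣsΣt = 18728.7 − 20452.52 = -1723.82
nΣs² − (Σs)² = 42976.74 − 40844.41 = 2132.33; nΣt² − (Σt)² = 11731.68 − 10241.44 = 1490.24
r = -1723.82 / √(2132.33 × 1490.24) = -1723.82 / 1782.6058 ≈ -0.9670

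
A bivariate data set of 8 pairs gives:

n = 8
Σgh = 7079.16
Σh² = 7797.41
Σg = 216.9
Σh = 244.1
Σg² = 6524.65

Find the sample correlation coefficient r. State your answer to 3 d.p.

0.972

r = (nΣgh − ΣgΣh) / √[(nΣg² − (Σg)²)(nΣh² − (Σh)²)]
Numerator: 8×7079.16 − 216.9×244.1 = 3687.99
Denominator: √[(52197.2 − 47045.61)(62379.28 − 59584.81)] = √[5151.59 × 2794.47] = 3794.2013
r = 3687.99 / 3794.2013 ≈ 0.972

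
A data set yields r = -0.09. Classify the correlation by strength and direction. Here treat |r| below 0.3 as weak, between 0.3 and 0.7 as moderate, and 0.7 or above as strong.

weak negative

r = -0.09 < 0 so the relationship is negative.
|r| = 0.09, which falls in the weak range.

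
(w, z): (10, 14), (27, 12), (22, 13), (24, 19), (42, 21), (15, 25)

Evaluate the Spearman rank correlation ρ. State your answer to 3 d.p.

Rank w: 1, 5, 3, 4, 6, 2
Rank z: 3, 1, 2, 4, 5, 6
d = rank(w) − rank(z): -2, 4, 1, 0, 1, -4; Σd² = 38
ρ = 1 − 6Σd² / [n(n²−1)] = 1 − 6×38 / (6×35) = 1 − 228/210 ≈ -0.086

-0.086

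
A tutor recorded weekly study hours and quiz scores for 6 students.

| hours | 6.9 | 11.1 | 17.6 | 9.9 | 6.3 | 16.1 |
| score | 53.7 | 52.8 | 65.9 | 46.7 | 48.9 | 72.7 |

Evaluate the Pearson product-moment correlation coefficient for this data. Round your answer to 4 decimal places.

n = 6, Σx = 67.9, Σy = 340.7, Σx² = 877.49, Σy² = 19871.73, Σxy = 4057.32
nΣxy − ΣxΣy = 24343.92 − 23133.53 = 1210.39
nΣx² − (Σx)² = 5264.94 − 4610.41 = 654.53; nΣy² − (Σy)² = 119230.38 − 116076.49 = 3153.89
r = 1210.39 / √(654.53 × 3153.89) = 1210.39 / 1436.7726 ≈ 0.8424

0.8424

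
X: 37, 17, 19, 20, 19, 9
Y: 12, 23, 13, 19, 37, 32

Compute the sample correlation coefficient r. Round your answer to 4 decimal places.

n = 6, ΣX = 121, ΣY = 136, ΣX² = 2861, ΣY² = 3596, ΣXY = 2453
nΣXY − ΣXΣY = 14718 − 16456 = -1738
nΣX² − (ΣX)² = 17166 − 14641 = 2525; nΣY² − (ΣY)² = 21576 − 18496 = 3080
r = -1738 / √(2525 × 3080) = -1738 / 2788.7273 ≈ -0.6232

-0.6232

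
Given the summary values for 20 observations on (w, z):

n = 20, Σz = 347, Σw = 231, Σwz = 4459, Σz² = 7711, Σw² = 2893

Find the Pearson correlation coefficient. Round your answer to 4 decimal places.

0.7316

r = (nΣwz − ΣwΣz) / √[(nΣw² − (Σw)²)(nΣz² − (Σz)²)]
Numerator: 20×4459 − 231×347 = 9023
Denominator: √[(57860 − 53361)(154220 − 120409)] = √[4499 × 33811] = 12333.5189
r = 9023 / 12333.5189 ≈ 0.7316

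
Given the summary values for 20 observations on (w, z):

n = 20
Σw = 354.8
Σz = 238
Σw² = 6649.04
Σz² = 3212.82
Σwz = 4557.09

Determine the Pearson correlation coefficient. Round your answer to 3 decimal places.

0.911

r = (nΣwz − ΣwΣz) / √[(nΣw² − (Σw)²)(nΣz² − (Σz)²)]
Numerator: 20×4557.09 − 354.8×238 = 6699.4
Denominator: √[(132980.8 − 125883.04)(64256.4 − 56644)] = √[7097.76 × 7612.4] = 7350.5774
r = 6699.4 / 7350.5774 ≈ 0.911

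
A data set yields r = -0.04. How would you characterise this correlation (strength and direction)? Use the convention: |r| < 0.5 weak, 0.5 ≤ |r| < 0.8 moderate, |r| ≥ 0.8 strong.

weak negative

r = -0.04 < 0 so the relationship is negative.
|r| = 0.04, which falls in the weak range.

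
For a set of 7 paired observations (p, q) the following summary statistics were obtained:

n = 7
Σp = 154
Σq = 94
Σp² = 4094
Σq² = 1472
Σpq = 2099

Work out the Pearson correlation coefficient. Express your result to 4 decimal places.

r = (nΣpq − ΣpΣq) / √[(nΣp² − (Σp)²)(nΣq² − (Σq)²)]
Numerator: 7×2099 − 154×94 = 217
Denominator: √[(28658 − 23716)(10304 − 8836)] = √[4942 × 1468] = 2693.4840
r = 217 / 2693.4840 ≈ 0.0806

0.0806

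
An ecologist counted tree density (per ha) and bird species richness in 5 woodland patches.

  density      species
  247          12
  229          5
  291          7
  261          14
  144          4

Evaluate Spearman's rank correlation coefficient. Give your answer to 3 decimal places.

0.700

Rank density: 3, 2, 5, 4, 1
Rank species: 4, 2, 3, 5, 1
d = rank(density) − rank(species): -1, 0, 2, -1, 0; Σd² = 6
ρ = 1 − 6Σd² / [n(n²−1)] = 1 − 6×6 / (5×24) = 1 − 36/120 ≈ 0.700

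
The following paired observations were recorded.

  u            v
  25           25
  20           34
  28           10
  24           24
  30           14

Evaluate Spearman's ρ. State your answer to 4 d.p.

Rank u: 3, 1, 4, 2, 5
Rank v: 4, 5, 1, 3, 2
d = rank(u) − rank(v): -1, -4, 3, -1, 3; Σd² = 36
ρ = 1 − 6Σd² / [n(n²−1)] = 1 − 6×36 / (5×24) = 1 − 216/120 ≈ -0.8000

-0.8000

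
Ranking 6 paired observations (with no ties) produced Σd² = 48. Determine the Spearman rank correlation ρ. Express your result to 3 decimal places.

-0.371

ρ = 1 − 6Σd² / [n(n²−1)] = 1 − 6×48 / (6×35)
  = 1 − 288/210 = 1 − 1.3714 ≈ -0.371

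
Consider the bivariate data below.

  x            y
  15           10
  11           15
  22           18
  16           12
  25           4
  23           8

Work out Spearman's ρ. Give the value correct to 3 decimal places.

Rank x: 2, 1, 4, 3, 6, 5
Rank y: 3, 5, 6, 4, 1, 2
d = rank(x) − rank(y): -1, -4, -2, -1, 5, 3; Σd² = 56
ρ = 1 − 6Σd² / [n(n²−1)] = 1 − 6×56 / (6×35) = 1 − 336/210 ≈ -0.600

-0.600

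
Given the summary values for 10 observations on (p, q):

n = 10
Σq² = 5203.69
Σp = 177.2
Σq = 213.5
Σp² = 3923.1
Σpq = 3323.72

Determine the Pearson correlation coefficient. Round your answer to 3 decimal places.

-0.646

r = (nΣpq − ΣpΣq) / √[(nΣp² − (Σp)²)(nΣq² − (Σq)²)]
Numerator: 10×3323.72 − 177.2×213.5 = -4595
Denominator: √[(39231 − 31399.84)(52036.9 − 45582.25)] = √[7831.16 × 6454.65] = 7109.6693
r = -4595 / 7109.6693 ≈ -0.646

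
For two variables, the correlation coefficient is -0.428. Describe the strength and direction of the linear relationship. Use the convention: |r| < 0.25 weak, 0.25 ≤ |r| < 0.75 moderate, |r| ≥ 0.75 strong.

moderate negative

r = -0.428 < 0 so the relationship is negative.
|r| = 0.428, which falls in the moderate range.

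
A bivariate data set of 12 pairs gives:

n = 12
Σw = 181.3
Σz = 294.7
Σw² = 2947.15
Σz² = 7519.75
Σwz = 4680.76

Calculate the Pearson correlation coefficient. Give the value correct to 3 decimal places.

r = (nΣwz − ΣwΣz) / √[(nΣw² − (Σw)²)(nΣz² − (Σz)²)]
Numerator: 12×4680.76 − 181.3×294.7 = 2740.01
Denominator: √[(35365.8 − 32869.69)(90237 − 86848.09)] = √[2496.11 × 3388.91] = 2908.4518
r = 2740.01 / 2908.4518 ≈ 0.942

0.942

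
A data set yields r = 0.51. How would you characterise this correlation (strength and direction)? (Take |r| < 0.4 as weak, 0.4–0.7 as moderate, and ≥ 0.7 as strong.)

moderate positive

r = 0.51 > 0 so the relationship is positive.
|r| = 0.51, which falls in the moderate range.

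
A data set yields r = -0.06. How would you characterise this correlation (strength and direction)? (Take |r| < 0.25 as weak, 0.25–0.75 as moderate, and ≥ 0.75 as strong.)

r = -0.06 < 0 so the relationship is negative.
|r| = 0.06, which falls in the weak range.

weak negative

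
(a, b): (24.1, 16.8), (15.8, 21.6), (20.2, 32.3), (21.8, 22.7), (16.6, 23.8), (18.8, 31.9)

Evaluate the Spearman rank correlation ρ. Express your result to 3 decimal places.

-0.200

Rank a: 6, 1, 4, 5, 2, 3
Rank b: 1, 2, 6, 3, 4, 5
d = rank(a) − rank(b): 5, -1, -2, 2, -2, -2; Σd² = 42
ρ = 1 − 6Σd² / [n(n²−1)] = 1 − 6×42 / (6×35) = 1 − 252/210 ≈ -0.200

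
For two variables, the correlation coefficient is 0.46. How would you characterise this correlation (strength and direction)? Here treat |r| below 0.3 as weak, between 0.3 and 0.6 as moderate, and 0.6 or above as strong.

moderate positive

r = 0.46 > 0 so the relationship is positive.
|r| = 0.46, which falls in the moderate range.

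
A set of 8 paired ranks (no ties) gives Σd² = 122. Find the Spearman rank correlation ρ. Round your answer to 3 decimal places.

-0.452

ρ = 1 − 6Σd² / [n(n²−1)] = 1 − 6×122 / (8×63)
  = 1 − 732/504 = 1 − 1.4524 ≈ -0.452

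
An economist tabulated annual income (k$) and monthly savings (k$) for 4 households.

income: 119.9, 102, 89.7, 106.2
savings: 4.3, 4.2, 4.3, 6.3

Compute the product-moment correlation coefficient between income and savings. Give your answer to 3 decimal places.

0.098

n = 4, Σx = 417.8, Σy = 19.1, Σx² = 44104.54, Σy² = 94.31, Σxy = 1998.74
nΣxy − ΣxΣy = 7994.96 − 7979.98 = 14.98
nΣx² − (Σx)² = 176418.16 − 174556.84 = 1861.32; nΣy² − (Σy)² = 377.24 − 364.81 = 12.43
r = 14.98 / √(1861.32 × 12.43) = 14.98 / 152.1059 ≈ 0.098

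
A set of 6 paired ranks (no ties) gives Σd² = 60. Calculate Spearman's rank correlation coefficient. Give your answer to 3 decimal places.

-0.714

ρ = 1 − 6Σd² / [n(n²−1)] = 1 − 6×60 / (6×35)
  = 1 − 360/210 = 1 − 1.7143 ≈ -0.714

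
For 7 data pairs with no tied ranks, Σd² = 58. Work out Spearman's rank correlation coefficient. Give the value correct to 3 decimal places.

ρ = 1 − 6Σd² / [n(n²−1)] = 1 − 6×58 / (7×48)
  = 1 − 348/336 = 1 − 1.0357 ≈ -0.036

-0.036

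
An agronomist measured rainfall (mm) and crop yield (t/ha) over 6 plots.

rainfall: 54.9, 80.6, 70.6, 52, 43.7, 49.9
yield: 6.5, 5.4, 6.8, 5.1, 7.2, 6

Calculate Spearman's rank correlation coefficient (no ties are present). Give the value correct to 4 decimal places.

-0.3143

Rank rainfall: 4, 6, 5, 3, 1, 2
Rank yield: 4, 2, 5, 1, 6, 3
d = rank(rainfall) − rank(yield): 0, 4, 0, 2, -5, -1; Σd² = 46
ρ = 1 − 6Σd² / [n(n²−1)] = 1 − 6×46 / (6×35) = 1 − 276/210 ≈ -0.3143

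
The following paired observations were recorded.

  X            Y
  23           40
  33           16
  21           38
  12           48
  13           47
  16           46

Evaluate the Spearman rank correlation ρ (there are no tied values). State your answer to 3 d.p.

Rank X: 5, 6, 4, 1, 2, 3
Rank Y: 3, 1, 2, 6, 5, 4
d = rank(X) − rank(Y): 2, 5, 2, -5, -3, -1; Σd² = 68
ρ = 1 − 6Σd² / [n(n²−1)] = 1 − 6×68 / (6×35) = 1 − 408/210 ≈ -0.943

-0.943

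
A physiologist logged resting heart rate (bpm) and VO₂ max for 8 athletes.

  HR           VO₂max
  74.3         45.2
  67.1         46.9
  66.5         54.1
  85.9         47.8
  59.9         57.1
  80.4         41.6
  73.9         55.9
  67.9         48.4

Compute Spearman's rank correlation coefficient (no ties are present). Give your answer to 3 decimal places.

Rank HR: 6, 3, 2, 8, 1, 7, 5, 4
Rank VO₂max: 2, 3, 6, 4, 8, 1, 7, 5
d = rank(HR) − rank(VO₂max): 4, 0, -4, 4, -7, 6, -2, -1; Σd² = 138
ρ = 1 − 6Σd² / [n(n²−1)] = 1 − 6×138 / (8×63) = 1 − 828/504 ≈ -0.643

-0.643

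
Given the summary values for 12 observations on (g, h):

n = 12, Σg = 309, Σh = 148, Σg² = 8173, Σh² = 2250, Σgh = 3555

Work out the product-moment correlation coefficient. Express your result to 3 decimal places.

r = (nΣgh − ΣgΣh) / √[(nΣg² − (Σg)²)(nΣh² − (Σh)²)]
Numerator: 12×3555 − 309×148 = -3072
Denominator: √[(98076 − 95481)(27000 − 21904)] = √[2595 × 5096] = 3636.4983
r = -3072 / 3636.4983 ≈ -0.845

-0.845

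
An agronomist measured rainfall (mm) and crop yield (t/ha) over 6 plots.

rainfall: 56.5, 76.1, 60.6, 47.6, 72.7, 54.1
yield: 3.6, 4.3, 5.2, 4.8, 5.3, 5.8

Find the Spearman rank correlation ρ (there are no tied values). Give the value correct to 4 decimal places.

Rank rainfall: 3, 6, 4, 1, 5, 2
Rank yield: 1, 2, 4, 3, 5, 6
d = rank(rainfall) − rank(yield): 2, 4, 0, -2, 0, -4; Σd² = 40
ρ = 1 − 6Σd² / [n(n²−1)] = 1 − 6×40 / (6×35) = 1 − 240/210 ≈ -0.1429

-0.1429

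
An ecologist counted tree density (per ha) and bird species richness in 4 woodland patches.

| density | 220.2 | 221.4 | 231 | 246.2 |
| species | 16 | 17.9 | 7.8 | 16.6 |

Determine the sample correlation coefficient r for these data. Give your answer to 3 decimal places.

-0.100

n = 4, Σx = 918.8, Σy = 58.3, Σx² = 211481.44, Σy² = 912.81, Σxy = 13374.98
nΣxy − ΣxΣy = 53499.92 − 53566.04 = -66.12
nΣx² − (Σx)² = 845925.76 − 844193.44 = 1732.32; nΣy² − (Σy)² = 3651.24 − 3398.89 = 252.35
r = -66.12 / √(1732.32 × 252.35) = -66.12 / 661.1739 ≈ -0.100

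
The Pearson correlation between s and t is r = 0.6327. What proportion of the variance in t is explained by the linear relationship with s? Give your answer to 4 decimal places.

0.4003

r² = (0.6327)² = 0.4003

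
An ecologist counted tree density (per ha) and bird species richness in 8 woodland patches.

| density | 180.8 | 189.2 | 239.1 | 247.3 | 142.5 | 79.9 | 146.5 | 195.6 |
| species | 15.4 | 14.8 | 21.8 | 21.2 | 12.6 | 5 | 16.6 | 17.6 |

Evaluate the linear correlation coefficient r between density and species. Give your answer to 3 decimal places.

0.942

n = 8, Σx = 1420.9, Σy = 125, Σx² = 273223.25, Σy² = 2149.96, Σxy = 24109.08
nΣxy − ΣxΣy = 192872.64 − 177612.5 = 15260.14
nΣx² − (Σx)² = 2185786 − 2018956.81 = 166829.19; nΣy² − (Σy)² = 17199.68 − 15625 = 1574.68
r = 15260.14 / √(166829.19 × 1574.68) = 15260.14 / 16208.1026 ≈ 0.942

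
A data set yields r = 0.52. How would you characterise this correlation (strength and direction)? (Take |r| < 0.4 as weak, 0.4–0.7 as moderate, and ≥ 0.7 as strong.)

moderate positive

r = 0.52 > 0 so the relationship is positive.
|r| = 0.52, which falls in the moderate range.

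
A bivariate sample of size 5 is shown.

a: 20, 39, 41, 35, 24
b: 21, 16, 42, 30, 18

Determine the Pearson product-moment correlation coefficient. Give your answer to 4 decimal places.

n = 5, Σa = 159, Σb = 127, Σa² = 5403, Σb² = 3685, Σab = 4248
nΣab − ΣaΣb = 21240 − 20193 = 1047
nΣa² − (Σa)² = 27015 − 25281 = 1734; nΣb² − (Σb)² = 18425 − 16129 = 2296
r = 1047 / √(1734 × 2296) = 1047 / 1995.3105 ≈ 0.5247

0.5247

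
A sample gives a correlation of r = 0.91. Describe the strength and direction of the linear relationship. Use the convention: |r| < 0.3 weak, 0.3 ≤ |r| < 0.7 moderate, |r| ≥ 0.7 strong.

r = 0.91 > 0 so the relationship is positive.
|r| = 0.91, which falls in the strong range.

strong positive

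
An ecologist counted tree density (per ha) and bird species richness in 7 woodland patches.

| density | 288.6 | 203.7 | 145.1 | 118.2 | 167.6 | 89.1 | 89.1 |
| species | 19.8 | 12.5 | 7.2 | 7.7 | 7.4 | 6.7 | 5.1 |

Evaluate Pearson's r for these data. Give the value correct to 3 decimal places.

0.947

n = 7, Σx = 1101.4, Σy = 66.4, Σx² = 203776.28, Σy² = 785.08, Σxy = 12507.01
nΣxy − ΣxΣy = 87549.07 − 73132.96 = 14416.11
nΣx² − (Σx)² = 1426433.96 − 1213081.96 = 213352; nΣy² − (Σy)² = 5495.56 − 4408.96 = 1086.6
r = 14416.11 / √(213352 × 1086.6) = 14416.11 / 15225.9083 ≈ 0.947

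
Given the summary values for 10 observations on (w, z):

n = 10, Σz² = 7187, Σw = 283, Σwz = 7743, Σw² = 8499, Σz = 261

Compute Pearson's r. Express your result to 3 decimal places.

0.832

r = (nΣwz − ΣwΣz) / √[(nΣw² − (Σw)²)(nΣz² − (Σz)²)]
Numerator: 10×7743 − 283×261 = 3567
Denominator: √[(84990 − 80089)(71870 − 68121)] = √[4901 × 3749] = 4286.4728
r = 3567 / 4286.4728 ≈ 0.832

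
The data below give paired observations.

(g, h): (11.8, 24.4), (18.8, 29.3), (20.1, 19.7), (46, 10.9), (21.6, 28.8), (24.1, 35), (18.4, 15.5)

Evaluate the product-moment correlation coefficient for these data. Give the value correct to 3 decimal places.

n = 7, Σg = 160.8, Σh = 163.6, Σg² = 4398.62, Σh² = 4255.44, Σgh = 3486.91
nΣgh − ΣgΣh = 24408.37 − 26306.88 = -1898.51
nΣg² − (Σg)² = 30790.34 − 25856.64 = 4933.7; nΣh² − (Σh)² = 29788.08 − 26764.96 = 3023.12
r = -1898.51 / √(4933.7 × 3023.12) = -1898.51 / 3862.0159 ≈ -0.492

-0.492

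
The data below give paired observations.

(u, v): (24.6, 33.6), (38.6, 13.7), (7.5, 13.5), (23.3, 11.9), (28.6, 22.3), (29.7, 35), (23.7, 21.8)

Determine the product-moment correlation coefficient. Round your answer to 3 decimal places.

0.206

n = 7, Σu = 176, Σv = 151.8, Σu² = 4956, Σv² = 3838.04, Σuv = 3927.84
nΣuv − ΣuΣv = 27494.88 − 26716.8 = 778.08
nΣu² − (Σu)² = 34692 − 30976 = 3716; nΣv² − (Σv)² = 26866.28 − 23043.24 = 3823.04
r = 778.08 / √(3716 × 3823.04) = 778.08 / 3769.1400 ≈ 0.206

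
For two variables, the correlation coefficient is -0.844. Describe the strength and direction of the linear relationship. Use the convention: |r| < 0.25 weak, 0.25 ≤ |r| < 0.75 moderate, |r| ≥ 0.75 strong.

r = -0.844 < 0 so the relationship is negative.
|r| = 0.844, which falls in the strong range.

strong negative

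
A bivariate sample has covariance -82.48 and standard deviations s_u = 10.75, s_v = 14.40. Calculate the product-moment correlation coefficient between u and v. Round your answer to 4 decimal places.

r = Cov(u,v) / (s_u · s_v) = -82.48 / (10.75 × 14.40)
  = -82.48 / 154.8000 ≈ -0.5328

-0.5328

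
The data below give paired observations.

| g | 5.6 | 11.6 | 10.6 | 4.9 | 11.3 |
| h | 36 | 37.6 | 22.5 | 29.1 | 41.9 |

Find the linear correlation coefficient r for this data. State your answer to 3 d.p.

n = 5, Σg = 44, Σh = 167.1, Σg² = 429.98, Σh² = 5818.43, Σgh = 1492.32
nΣgh − ΣgΣh = 7461.6 − 7352.4 = 109.2
nΣg² − (Σg)² = 2149.9 − 1936 = 213.9; nΣh² − (Σh)² = 29092.15 − 27922.41 = 1169.74
r = 109.2 / √(213.9 × 1169.74) = 109.2 / 500.2073 ≈ 0.218

0.218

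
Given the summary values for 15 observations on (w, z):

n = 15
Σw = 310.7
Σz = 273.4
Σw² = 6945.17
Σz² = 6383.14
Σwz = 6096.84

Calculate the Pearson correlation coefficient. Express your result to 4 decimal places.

0.5136

r = (nΣwz − ΣwΣz) / √[(nΣw² − (Σw)²)(nΣz² − (Σz)²)]
Numerator: 15×6096.84 − 310.7×273.4 = 6507.22
Denominator: √[(104177.55 − 96534.49)(95747.1 − 74747.56)] = √[7643.06 × 20999.54] = 12668.8888
r = 6507.22 / 12668.8888 ≈ 0.5136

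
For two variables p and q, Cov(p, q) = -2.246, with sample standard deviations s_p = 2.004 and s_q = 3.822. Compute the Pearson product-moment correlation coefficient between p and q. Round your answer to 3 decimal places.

r = Cov(p,q) / (s_p · s_q) = -2.246 / (2.004 × 3.822)
  = -2.246 / 7.6593 ≈ -0.293

-0.293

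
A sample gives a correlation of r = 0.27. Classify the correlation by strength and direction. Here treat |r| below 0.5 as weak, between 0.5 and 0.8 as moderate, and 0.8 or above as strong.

r = 0.27 > 0 so the relationship is positive.
|r| = 0.27, which falls in the weak range.

weak positive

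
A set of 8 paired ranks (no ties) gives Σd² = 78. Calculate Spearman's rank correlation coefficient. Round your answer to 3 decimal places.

0.071

ρ = 1 − 6Σd² / [n(n²−1)] = 1 − 6×78 / (8×63)
  = 1 − 468/504 = 1 − 0.9286 ≈ 0.071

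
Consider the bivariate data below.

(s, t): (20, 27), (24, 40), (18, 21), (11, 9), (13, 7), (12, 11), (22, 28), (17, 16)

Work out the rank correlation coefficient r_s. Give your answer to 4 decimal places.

Rank s: 6, 8, 5, 1, 3, 2, 7, 4
Rank t: 6, 8, 5, 2, 1, 3, 7, 4
d = rank(s) − rank(t): 0, 0, 0, -1, 2, -1, 0, 0; Σd² = 6
ρ = 1 − 6Σd² / [n(n²−1)] = 1 − 6×6 / (8×63) = 1 − 36/504 ≈ 0.9286

0.9286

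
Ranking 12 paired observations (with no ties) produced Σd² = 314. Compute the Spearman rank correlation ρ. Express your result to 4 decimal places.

ρ = 1 − 6Σd² / [n(n²−1)] = 1 − 6×314 / (12×143)
  = 1 − 1884/1716 = 1 − 1.09790 ≈ -0.0979

-0.0979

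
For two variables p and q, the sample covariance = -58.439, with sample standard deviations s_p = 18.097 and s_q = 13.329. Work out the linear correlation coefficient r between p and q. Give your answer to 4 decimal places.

-0.2423

r = Cov(p,q) / (s_p · s_q) = -58.439 / (18.097 × 13.329)
  = -58.439 / 241.2149 ≈ -0.2423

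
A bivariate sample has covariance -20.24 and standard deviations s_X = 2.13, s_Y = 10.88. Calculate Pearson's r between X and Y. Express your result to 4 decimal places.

r = Cov(X,Y) / (s_X · s_Y) = -20.24 / (2.13 × 10.88)
  = -20.24 / 23.1744 ≈ -0.8734

-0.8734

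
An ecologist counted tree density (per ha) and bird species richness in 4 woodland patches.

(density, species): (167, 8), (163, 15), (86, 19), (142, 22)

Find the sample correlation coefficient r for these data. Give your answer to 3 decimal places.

-0.574

n = 4, Σx = 558, Σy = 64, Σx² = 82018, Σy² = 1134, Σxy = 8539
nΣxy − ΣxΣy = 34156 − 35712 = -1556
nΣx² − (Σx)² = 328072 − 311364 = 16708; nΣy² − (Σy)² = 4536 − 4096 = 440
r = -1556 / √(16708 × 440) = -1556 / 2711.3687 ≈ -0.574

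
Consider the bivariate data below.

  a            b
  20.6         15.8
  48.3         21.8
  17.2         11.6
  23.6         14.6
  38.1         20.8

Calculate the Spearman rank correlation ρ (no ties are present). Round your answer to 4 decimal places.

Rank a: 2, 5, 1, 3, 4
Rank b: 3, 5, 1, 2, 4
d = rank(a) − rank(b): -1, 0, 0, 1, 0; Σd² = 2
ρ = 1 − 6Σd² / [n(n²−1)] = 1 − 6×2 / (5×24) = 1 − 12/120 ≈ 0.9000

0.9000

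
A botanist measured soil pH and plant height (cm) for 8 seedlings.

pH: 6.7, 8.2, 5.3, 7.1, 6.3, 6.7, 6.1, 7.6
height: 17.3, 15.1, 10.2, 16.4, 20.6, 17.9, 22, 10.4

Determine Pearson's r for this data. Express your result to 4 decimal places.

n = 8, Σx = 54, Σy = 129.9, Σx² = 370.18, Σy² = 2237.23, Σxy = 873.18
nΣxy − ΣxΣy = 6985.44 − 7014.6 = -29.16
nΣx² − (Σx)² = 2961.44 − 2916 = 45.44; nΣy² − (Σy)² = 17897.84 − 16874.01 = 1023.83
r = -29.16 / √(45.44 × 1023.83) = -29.16 / 215.6915 ≈ -0.1352

-0.1352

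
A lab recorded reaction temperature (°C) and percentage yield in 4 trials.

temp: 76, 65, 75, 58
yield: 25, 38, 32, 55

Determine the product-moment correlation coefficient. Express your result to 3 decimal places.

n = 4, Σx = 274, Σy = 150, Σx² = 18990, Σy² = 6118, Σxy = 9960
nΣxy − ΣxΣy = 39840 − 41100 = -1260
nΣx² − (Σx)² = 75960 − 75076 = 884; nΣy² − (Σy)² = 24472 − 22500 = 1972
r = -1260 / √(884 × 1972) = -1260 / 1320.3212 ≈ -0.954

-0.954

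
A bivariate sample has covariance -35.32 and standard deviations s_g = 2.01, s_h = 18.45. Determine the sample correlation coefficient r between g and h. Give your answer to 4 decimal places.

r = Cov(g,h) / (s_g · s_h) = -35.32 / (2.01 × 18.45)
  = -35.32 / 37.0845 ≈ -0.9524

-0.9524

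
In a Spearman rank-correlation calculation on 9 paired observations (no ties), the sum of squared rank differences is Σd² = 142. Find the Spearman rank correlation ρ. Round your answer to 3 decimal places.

-0.183

ρ = 1 − 6Σd² / [n(n²−1)] = 1 − 6×142 / (9×80)
  = 1 − 852/720 = 1 − 1.1833 ≈ -0.183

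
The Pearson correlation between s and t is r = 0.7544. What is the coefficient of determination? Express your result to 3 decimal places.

0.569

r² = (0.7544)² = 0.569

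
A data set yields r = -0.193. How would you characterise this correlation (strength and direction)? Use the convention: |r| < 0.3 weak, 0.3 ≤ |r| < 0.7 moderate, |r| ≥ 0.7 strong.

r = -0.193 < 0 so the relationship is negative.
|r| = 0.193, which falls in the weak range.

weak negative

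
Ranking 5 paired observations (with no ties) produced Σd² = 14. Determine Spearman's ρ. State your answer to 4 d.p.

0.3000

ρ = 1 − 6Σd² / [n(n²−1)] = 1 − 6×14 / (5×24)
  = 1 − 84/120 = 1 − 0.70000 ≈ 0.3000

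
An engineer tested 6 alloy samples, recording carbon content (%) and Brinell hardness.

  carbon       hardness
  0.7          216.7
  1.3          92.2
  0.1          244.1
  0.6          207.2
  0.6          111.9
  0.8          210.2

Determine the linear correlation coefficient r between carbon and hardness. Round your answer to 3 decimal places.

-0.696

n = 6, Σx = 4.1, Σy = 1082.3, Σx² = 3.55, Σy² = 214682.03, Σxy = 655.58
nΣxy − ΣxΣy = 3933.48 − 4437.43 = -503.95
nΣx² − (Σx)² = 21.3 − 16.81 = 4.49; nΣy² − (Σy)² = 1288092.18 − 1171373.29 = 116718.89
r = -503.95 / √(4.49 × 116718.89) = -503.95 / 723.9253 ≈ -0.696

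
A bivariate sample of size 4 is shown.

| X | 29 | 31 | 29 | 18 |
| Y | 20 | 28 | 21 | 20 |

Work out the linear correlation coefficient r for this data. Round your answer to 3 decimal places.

n = 4, ΣX = 107, ΣY = 89, ΣX² = 2967, ΣY² = 2025, ΣXY = 2417
nΣXY − ΣXΣY = 9668 − 9523 = 145
nΣX² − (ΣX)² = 11868 − 11449 = 419; nΣY² − (ΣY)² = 8100 − 7921 = 179
r = 145 / √(419 × 179) = 145 / 273.8631 ≈ 0.529

0.529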